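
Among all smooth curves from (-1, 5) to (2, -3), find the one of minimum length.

Arc-length functional: J[y] = ∫ sqrt(1 + (y')^2) dx.
Lagrangian L = sqrt(1 + (y')^2) has no explicit y dependence, so ∂L/∂y = 0 and the Euler-Lagrange equation gives
    d/dx( y' / sqrt(1 + (y')^2) ) = 0  ⇒  y' / sqrt(1 + (y')^2) = const.
Hence y' is constant, so y(x) is affine.
Fitting the endpoints (-1, 5) and (2, -3):
    slope m = ((-3) − 5) / (2 − (-1)) = -8/3,
    intercept c = 5 − m·(-1) = 7/3.
Extremal: y(x) = (-8/3) x + 7/3.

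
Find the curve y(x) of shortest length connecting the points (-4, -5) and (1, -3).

Arc-length functional: J[y] = ∫ sqrt(1 + (y')^2) dx.
Lagrangian L = sqrt(1 + (y')^2) has no explicit y dependence, so ∂L/∂y = 0 and the Euler-Lagrange equation gives
    d/dx( y' / sqrt(1 + (y')^2) ) = 0  ⇒  y' / sqrt(1 + (y')^2) = const.
Hence y' is constant, so y(x) is affine.
Fitting the endpoints (-4, -5) and (1, -3):
    slope m = ((-3) − (-5)) / (1 − (-4)) = 2/5,
    intercept c = (-5) − m·(-4) = -17/5.
Extremal: y(x) = (2/5) x - 17/5.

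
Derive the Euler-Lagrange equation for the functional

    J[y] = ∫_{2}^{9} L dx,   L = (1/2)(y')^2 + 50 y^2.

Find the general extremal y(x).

The Lagrangian is L = (1/2)(y')^2 + 50 y^2.
∂L/∂y = 100y.
∂L/∂y' = y'.
The Euler-Lagrange equation d/dx(∂L/∂y') − ∂L/∂y = 0 becomes:
    y'' - 100 y = 0
General solution: y(x) = A e^(10x) + B e^(-10x), where A and B are arbitrary constants fixed by the endpoint conditions.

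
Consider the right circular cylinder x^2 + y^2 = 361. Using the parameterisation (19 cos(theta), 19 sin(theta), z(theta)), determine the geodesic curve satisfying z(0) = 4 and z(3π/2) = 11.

Parameterise the cylinder of radius R = 19 as
    r(θ) = (19 cos θ, 19 sin θ, z(θ)).
The arc-length element is
    ds = sqrt(361 + (dz/dθ)^2) dθ,
so the Lagrangian is L = sqrt(361 + z'^2).
L depends on z' only, not on z or θ, so ∂L/∂z = 0 and
    ∂L/∂z' = z' / sqrt(361 + z'^2).
The Euler-Lagrange equation gives
    d/dθ( z' / sqrt(361 + z'^2) ) = 0,
so z' is constant. Integrating once:
    z(θ) = a θ + b,
a helix on the cylinder (a straight line when the cylinder is unrolled). The constants a, b are determined by the endpoint conditions.
With endpoint conditions z(0) = 4 and z(3π/2) = 11: from z(0) = b we get b = 4, and a·3π/2 + 4 = 11 gives a = 14/(3π), so
    z(θ) = (14/(3π)) θ + 4.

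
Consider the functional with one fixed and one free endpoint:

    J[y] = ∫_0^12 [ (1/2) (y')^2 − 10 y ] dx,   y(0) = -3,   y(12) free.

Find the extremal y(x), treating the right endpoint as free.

The Lagrangian L = (1/2) (y')^2 − 10 y gives
    ∂L/∂y = −10,   ∂L/∂y' = y'.
Euler-Lagrange: d/dx(y') − (−10) = 0, i.e. y'' + 10 = 0, so
    y(x) = −(10/2) x^2 + C1 x + C2.
Fixed left endpoint y(0) = -3 ⇒ C2 = -3.
The right endpoint x = 12 is free, so the natural (transversality) condition is ∂L/∂y' |_{x=12} = 0, i.e. y'(12) = 0.
Compute y'(x) = −10 x + C1, so y'(12) = −120 + C1 = 0 ⇒ C1 = 120.
Therefore the extremal is
    y(x) = −5 x^2 + 120 x − 3.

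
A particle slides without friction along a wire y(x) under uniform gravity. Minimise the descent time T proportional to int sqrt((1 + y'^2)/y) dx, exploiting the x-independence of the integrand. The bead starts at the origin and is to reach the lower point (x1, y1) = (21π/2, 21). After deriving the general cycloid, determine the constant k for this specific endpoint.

The Lagrangian L = sqrt((1 + y'^2) / y) has no explicit x dependence, so the Beltrami identity applies:
    L − y' ∂L/∂y' = C.
Compute ∂L/∂y' = y' / sqrt(y (1 + y'^2)).
Substitute:
    sqrt((1 + y'^2)/y) − y'·y' / sqrt(y (1 + y'^2))
    = (1 + y'^2) / sqrt(y (1 + y'^2)) − y'^2 / sqrt(y (1 + y'^2))
    = 1 / sqrt(y (1 + y'^2)) = C.
Squaring and rearranging gives the first integral
    y (1 + y'^2) = 1/C^2 =: k   (constant).
Solving this first-order ODE by the substitution
    y = (k/2)(1 − cos θ)
yields the cycloid parameterisation
    x(θ) = (k/2)(θ − sin θ),   y(θ) = (k/2)(1 − cos θ).
The constant k is fixed by the endpoint condition.
Now fit the given lower endpoint (x1, y1) = (21π/2, 21). At the bottom of the first arch (θ = π), the parametric equations give
    y(π) = (k/2)(1 − cos π) = k,
    x(π) = (k/2)(π − sin π) = kπ/2.
Matching y(π) = 21 gives k = 21, consistent with x(π) = 21π/2. Therefore the specific cycloid is
    x(θ) = (21/2)(θ − sin θ),   y(θ) = (21/2)(1 − cos θ).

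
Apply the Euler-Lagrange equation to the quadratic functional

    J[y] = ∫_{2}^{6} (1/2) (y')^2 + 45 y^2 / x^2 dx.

The Lagrangian is L = (1/2) (y')^2 + 45 y^2 / x^2.
Compute ∂L/∂y = 90y/x^2, ∂L/∂y' = y'.
The Euler-Lagrange equation d/dx(∂L/∂y') − ∂L/∂y = 0 reduces to
    y'' − 90/x^2 · y = 0  (x > 0).
Its general solution is
    y(x) = A x^10 + B x^(-9),
with A, B fixed by the endpoint conditions.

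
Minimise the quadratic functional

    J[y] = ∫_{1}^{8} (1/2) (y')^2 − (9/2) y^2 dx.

The Lagrangian is L = (1/2) (y')^2 − (9/2) y^2.
Compute ∂L/∂y = -9y, ∂L/∂y' = y'.
The Euler-Lagrange equation d/dx(∂L/∂y') − ∂L/∂y = 0 reduces to
    y'' + 9 y = 0.
Its general solution is
    y(x) = A sin(3x) + B cos(3x),
with A, B fixed by the endpoint conditions.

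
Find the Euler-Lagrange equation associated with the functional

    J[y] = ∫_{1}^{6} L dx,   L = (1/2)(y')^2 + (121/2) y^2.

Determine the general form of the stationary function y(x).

The Lagrangian is L = (1/2)(y')^2 + (121/2) y^2.
∂L/∂y = 121y.
∂L/∂y' = y'.
The Euler-Lagrange equation d/dx(∂L/∂y') − ∂L/∂y = 0 becomes:
    y'' - 121 y = 0
General solution: y(x) = A e^(11x) + B e^(-11x), where A and B are arbitrary constants fixed by the endpoint conditions.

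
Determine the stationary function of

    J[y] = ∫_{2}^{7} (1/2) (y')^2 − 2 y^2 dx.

The Lagrangian is L = (1/2) (y')^2 − 2 y^2.
Compute ∂L/∂y = -4y, ∂L/∂y' = y'.
The Euler-Lagrange equation d/dx(∂L/∂y') − ∂L/∂y = 0 reduces to
    y'' + 4 y = 0.
Its general solution is
    y(x) = A sin(2x) + B cos(2x),
with A, B fixed by the endpoint conditions.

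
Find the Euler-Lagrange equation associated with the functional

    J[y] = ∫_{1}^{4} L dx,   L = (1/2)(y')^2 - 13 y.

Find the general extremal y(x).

The Lagrangian is L = (1/2)(y')^2 - 13 y.
∂L/∂y = -13.
∂L/∂y' = y'.
The Euler-Lagrange equation d/dx(∂L/∂y') − ∂L/∂y = 0 becomes:
    y'' + 13 = 0
General solution: y(x) = -(13/2) x^2 + A x + B, where A and B are arbitrary constants fixed by the endpoint conditions.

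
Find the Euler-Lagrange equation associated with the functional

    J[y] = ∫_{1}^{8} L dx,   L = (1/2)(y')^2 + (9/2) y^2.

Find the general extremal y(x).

The Lagrangian is L = (1/2)(y')^2 + (9/2) y^2.
∂L/∂y = 9y.
∂L/∂y' = y'.
The Euler-Lagrange equation d/dx(∂L/∂y') − ∂L/∂y = 0 becomes:
    y'' - 9 y = 0
General solution: y(x) = A e^(3x) + B e^(-3x), where A and B are arbitrary constants fixed by the endpoint conditions.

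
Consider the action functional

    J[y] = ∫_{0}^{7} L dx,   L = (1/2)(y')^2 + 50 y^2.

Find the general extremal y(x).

The Lagrangian is L = (1/2)(y')^2 + 50 y^2.
∂L/∂y = 100y.
∂L/∂y' = y'.
The Euler-Lagrange equation d/dx(∂L/∂y') − ∂L/∂y = 0 becomes:
    y'' - 100 y = 0
General solution: y(x) = A e^(10x) + B e^(-10x), where A and B are arbitrary constants fixed by the endpoint conditions.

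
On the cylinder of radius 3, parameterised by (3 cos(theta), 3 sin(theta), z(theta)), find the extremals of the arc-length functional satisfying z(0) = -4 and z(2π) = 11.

Parameterise the cylinder of radius R = 3 as
    r(θ) = (3 cos θ, 3 sin θ, z(θ)).
The arc-length element is
    ds = sqrt(9 + (dz/dθ)^2) dθ,
so the Lagrangian is L = sqrt(9 + z'^2).
L depends on z' only, not on z or θ, so ∂L/∂z = 0 and
    ∂L/∂z' = z' / sqrt(9 + z'^2).
The Euler-Lagrange equation gives
    d/dθ( z' / sqrt(9 + z'^2) ) = 0,
so z' is constant. Integrating once:
    z(θ) = a θ + b,
a helix on the cylinder (a straight line when the cylinder is unrolled). The constants a, b are determined by the endpoint conditions.
With endpoint conditions z(0) = -4 and z(2π) = 11: from z(0) = b we get b = -4, and a·2π + -4 = 11 gives a = 15/(2π), so
    z(θ) = (15/(2π)) θ − 4.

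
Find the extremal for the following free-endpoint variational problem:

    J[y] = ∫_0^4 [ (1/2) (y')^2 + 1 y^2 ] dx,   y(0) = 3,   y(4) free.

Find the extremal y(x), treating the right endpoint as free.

The Lagrangian L = (1/2) (y')^2 + 1 y^2 gives
    ∂L/∂y = 2 y,   ∂L/∂y' = y'.
Euler-Lagrange: y'' − 2 y = 0.
With k = sqrt(2), the general solution is
    y(x) = A cosh(sqrt(2) x) + B sinh(sqrt(2) x).
Fixed left endpoint y(0) = 3 ⇒ A = 3.
The right endpoint x = 4 is free, so the natural (transversality) condition is ∂L/∂y' |_{x=4} = 0, i.e. y'(4) = 0.
Compute y'(x) = A k sinh(k x) + B k cosh(k x), so
    y'(4) = A k sinh(k·4) + B k cosh(k·4) = 0
    ⇒ B = −A tanh(k·4) = − 3 tanh(sqrt(2)·4).
Therefore the extremal is
    y(x) = 3 cosh(sqrt(2) x) − 3 tanh(sqrt(2)·4) sinh(sqrt(2) x).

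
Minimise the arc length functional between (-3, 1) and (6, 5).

Arc-length functional: J[y] = ∫ sqrt(1 + (y')^2) dx.
Lagrangian L = sqrt(1 + (y')^2) has no explicit y dependence, so ∂L/∂y = 0 and the Euler-Lagrange equation gives
    d/dx( y' / sqrt(1 + (y')^2) ) = 0  ⇒  y' / sqrt(1 + (y')^2) = const.
Hence y' is constant, so y(x) is affine.
Fitting the endpoints (-3, 1) and (6, 5):
    slope m = (5 − 1) / (6 − (-3)) = 4/9,
    intercept c = 1 − m·(-3) = 7/3.
Extremal: y(x) = (4/9) x + 7/3.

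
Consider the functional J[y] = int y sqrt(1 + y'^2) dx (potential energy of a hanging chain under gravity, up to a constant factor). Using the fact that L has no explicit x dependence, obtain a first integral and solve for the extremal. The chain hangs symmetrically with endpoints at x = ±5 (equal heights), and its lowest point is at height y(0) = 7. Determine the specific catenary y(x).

The Lagrangian L(y, y') = y sqrt(1 + y'^2) has no explicit x dependence, so the Beltrami identity applies:
    L − y' ∂L/∂y' = C.
Compute ∂L/∂y' = y · y' / sqrt(1 + y'^2). Then
    L − y' ∂L/∂y'
    = y sqrt(1 + y'^2) − y · y'^2 / sqrt(1 + y'^2)
    = y (1 + y'^2 − y'^2) / sqrt(1 + y'^2)
    = y / sqrt(1 + y'^2) = C.
Squaring gives y^2 = C^2 (1 + y'^2), i.e.
    y'^2 = y^2 / C^2 − 1.
Separating variables,
    dy / sqrt(y^2 − C^2) = dx / C,
and integrating gives arccosh(y / C) = (x − a)/C, so
    y(x) = C cosh((x − a)/C),
the catenary. The constants C and a are fixed by the two endpoint conditions (and, for the hanging-chain problem, the length constraint selects C).
Now fit the given data. The endpoints x = ±5 are symmetric at equal height, so the catenary is even about its minimum: a = 0 and y(x) = C cosh(x/C). The lowest point is y(0) = C cosh(0) = C, and we are told y(0) = 7, so C = 7. Therefore
    y(x) = 7 cosh(x/7),
and at the endpoints
    y(±5) = 7 cosh(5/7).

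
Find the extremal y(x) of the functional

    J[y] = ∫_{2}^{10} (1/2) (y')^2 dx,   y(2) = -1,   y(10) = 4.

The Lagrangian is L = (1/2) (y')^2.
Compute ∂L/∂y = 0, ∂L/∂y' = y'.
The Euler-Lagrange equation d/dx(∂L/∂y') − ∂L/∂y = 0 reduces to
    y'' = 0.
Its general solution is
    y(x) = A x + B,
with A, B fixed by the endpoint conditions.
Applying the endpoint conditions y(2) = -1 and y(10) = 4: solve A·2 + B = -1 and A·10 + B = 4. Subtracting gives A(10 − 2) = 4 − -1, so A = 5/8, and B = -1 − A·2 = -9/4. Therefore
    y(x) = (5/8) x - 9/4.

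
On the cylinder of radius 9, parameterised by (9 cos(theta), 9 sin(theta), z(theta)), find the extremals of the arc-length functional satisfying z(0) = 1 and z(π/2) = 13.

Parameterise the cylinder of radius R = 9 as
    r(θ) = (9 cos θ, 9 sin θ, z(θ)).
The arc-length element is
    ds = sqrt(81 + (dz/dθ)^2) dθ,
so the Lagrangian is L = sqrt(81 + z'^2).
L depends on z' only, not on z or θ, so ∂L/∂z = 0 and
    ∂L/∂z' = z' / sqrt(81 + z'^2).
The Euler-Lagrange equation gives
    d/dθ( z' / sqrt(81 + z'^2) ) = 0,
so z' is constant. Integrating once:
    z(θ) = a θ + b,
a helix on the cylinder (a straight line when the cylinder is unrolled). The constants a, b are determined by the endpoint conditions.
With endpoint conditions z(0) = 1 and z(π/2) = 13: from z(0) = b we get b = 1, and a·π/2 + 1 = 13 gives a = 24/π, so
    z(θ) = (24/π) θ + 1.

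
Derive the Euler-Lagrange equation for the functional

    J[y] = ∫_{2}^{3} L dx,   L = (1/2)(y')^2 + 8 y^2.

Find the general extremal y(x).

The Lagrangian is L = (1/2)(y')^2 + 8 y^2.
∂L/∂y = 16y.
∂L/∂y' = y'.
The Euler-Lagrange equation d/dx(∂L/∂y') − ∂L/∂y = 0 becomes:
    y'' - 16 y = 0
General solution: y(x) = A e^(4x) + B e^(-4x), where A and B are arbitrary constants fixed by the endpoint conditions.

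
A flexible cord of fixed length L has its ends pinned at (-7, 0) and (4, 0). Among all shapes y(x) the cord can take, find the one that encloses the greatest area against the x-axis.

Set up the augmented Lagrangian using a multiplier λ for the length constraint:
    F(y, y') = y − λ sqrt(1 + y'^2).
F has no explicit x dependence, so the Beltrami identity yields a first integral
    F − y' ∂F/∂y' = C.
Compute ∂F/∂y' = −λ y' / sqrt(1 + y'^2). Then
    y − λ sqrt(1 + y'^2) + λ y'^2 / sqrt(1 + y'^2) = C
    ⇒  y − λ / sqrt(1 + y'^2) = C.
Solving for y' and integrating gives
    (x − a)^2 + (y − b)^2 = λ^2,
a circular arc of radius λ. The constants a, b are determined by the endpoint conditions y(-7) = y(4) = 0, and λ is fixed implicitly by the length constraint
    ∫_{-7}^{4} sqrt(1 + y'^2) dx = L.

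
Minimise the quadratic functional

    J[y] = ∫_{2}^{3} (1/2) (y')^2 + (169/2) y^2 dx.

The Lagrangian is L = (1/2) (y')^2 + (169/2) y^2.
Compute ∂L/∂y = 169y, ∂L/∂y' = y'.
The Euler-Lagrange equation d/dx(∂L/∂y') − ∂L/∂y = 0 reduces to
    y'' − 169 y = 0.
Its general solution is
    y(x) = A e^(13x) + B e^(−13x),
with A, B fixed by the endpoint conditions.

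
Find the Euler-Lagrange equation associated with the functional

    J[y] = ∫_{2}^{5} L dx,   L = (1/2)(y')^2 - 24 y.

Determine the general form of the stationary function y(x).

The Lagrangian is L = (1/2)(y')^2 - 24 y.
∂L/∂y = -24.
∂L/∂y' = y'.
The Euler-Lagrange equation d/dx(∂L/∂y') − ∂L/∂y = 0 becomes:
    y'' + 24 = 0
General solution: y(x) = -12 x^2 + A x + B, where A and B are arbitrary constants fixed by the endpoint conditions.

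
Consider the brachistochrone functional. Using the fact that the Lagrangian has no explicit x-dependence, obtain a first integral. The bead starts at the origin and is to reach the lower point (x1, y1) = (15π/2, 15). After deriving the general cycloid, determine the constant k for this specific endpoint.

The Lagrangian L = sqrt((1 + y'^2) / y) has no explicit x dependence, so the Beltrami identity applies:
    L − y' ∂L/∂y' = C.
Compute ∂L/∂y' = y' / sqrt(y (1 + y'^2)).
Substitute:
    sqrt((1 + y'^2)/y) − y'·y' / sqrt(y (1 + y'^2))
    = (1 + y'^2) / sqrt(y (1 + y'^2)) − y'^2 / sqrt(y (1 + y'^2))
    = 1 / sqrt(y (1 + y'^2)) = C.
Squaring and rearranging gives the first integral
    y (1 + y'^2) = 1/C^2 =: k   (constant).
Solving this first-order ODE by the substitution
    y = (k/2)(1 − cos θ)
yields the cycloid parameterisation
    x(θ) = (k/2)(θ − sin θ),   y(θ) = (k/2)(1 − cos θ).
The constant k is fixed by the endpoint condition.
Now fit the given lower endpoint (x1, y1) = (15π/2, 15). At the bottom of the first arch (θ = π), the parametric equations give
    y(π) = (k/2)(1 − cos π) = k,
    x(π) = (k/2)(π − sin π) = kπ/2.
Matching y(π) = 15 gives k = 15, consistent with x(π) = 15π/2. Therefore the specific cycloid is
    x(θ) = (15/2)(θ − sin θ),   y(θ) = (15/2)(1 − cos θ).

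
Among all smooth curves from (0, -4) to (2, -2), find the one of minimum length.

Arc-length functional: J[y] = ∫ sqrt(1 + (y')^2) dx.
Lagrangian L = sqrt(1 + (y')^2) has no explicit y dependence, so ∂L/∂y = 0 and the Euler-Lagrange equation gives
    d/dx( y' / sqrt(1 + (y')^2) ) = 0  ⇒  y' / sqrt(1 + (y')^2) = const.
Hence y' is constant, so y(x) is affine.
Fitting the endpoints (0, -4) and (2, -2):
    slope m = ((-2) − (-4)) / (2 − 0) = 1,
    intercept c = (-4) − m·0 = -4.
Extremal: y(x) = x - 4.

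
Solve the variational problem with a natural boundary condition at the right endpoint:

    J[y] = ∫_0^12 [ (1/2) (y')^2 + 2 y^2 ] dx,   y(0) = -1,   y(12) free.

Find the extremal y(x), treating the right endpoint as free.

The Lagrangian L = (1/2) (y')^2 + 2 y^2 gives
    ∂L/∂y = 4 y,   ∂L/∂y' = y'.
Euler-Lagrange: y'' − 4 y = 0.
With k = 2, the general solution is
    y(x) = A cosh(2 x) + B sinh(2 x).
Fixed left endpoint y(0) = -1 ⇒ A = -1.
The right endpoint x = 12 is free, so the natural (transversality) condition is ∂L/∂y' |_{x=12} = 0, i.e. y'(12) = 0.
Compute y'(x) = A k sinh(k x) + B k cosh(k x), so
    y'(12) = A k sinh(k·12) + B k cosh(k·12) = 0
    ⇒ B = −A tanh(k·12) = tanh(2·12).
Therefore the extremal is
    y(x) = −cosh(2 x) + tanh(2·12) sinh(2 x).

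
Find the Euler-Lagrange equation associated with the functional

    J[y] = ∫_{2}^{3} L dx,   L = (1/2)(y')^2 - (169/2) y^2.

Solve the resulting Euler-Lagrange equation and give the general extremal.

The Lagrangian is L = (1/2)(y')^2 - (169/2) y^2.
∂L/∂y = -169y.
∂L/∂y' = y'.
The Euler-Lagrange equation d/dx(∂L/∂y') − ∂L/∂y = 0 becomes:
    y'' + 169 y = 0
General solution: y(x) = A sin(13x) + B cos(13x), where A and B are arbitrary constants fixed by the endpoint conditions.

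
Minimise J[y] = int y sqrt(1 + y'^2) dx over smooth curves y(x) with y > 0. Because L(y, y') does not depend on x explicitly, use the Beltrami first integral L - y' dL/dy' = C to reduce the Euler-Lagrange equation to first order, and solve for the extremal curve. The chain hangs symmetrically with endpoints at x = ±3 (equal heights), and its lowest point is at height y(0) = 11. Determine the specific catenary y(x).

The Lagrangian L(y, y') = y sqrt(1 + y'^2) has no explicit x dependence, so the Beltrami identity applies:
    L − y' ∂L/∂y' = C.
Compute ∂L/∂y' = y · y' / sqrt(1 + y'^2). Then
    L − y' ∂L/∂y'
    = y sqrt(1 + y'^2) − y · y'^2 / sqrt(1 + y'^2)
    = y (1 + y'^2 − y'^2) / sqrt(1 + y'^2)
    = y / sqrt(1 + y'^2) = C.
Squaring gives y^2 = C^2 (1 + y'^2), i.e.
    y'^2 = y^2 / C^2 − 1.
Separating variables,
    dy / sqrt(y^2 − C^2) = dx / C,
and integrating gives arccosh(y / C) = (x − a)/C, so
    y(x) = C cosh((x − a)/C),
the catenary. The constants C and a are fixed by the two endpoint conditions (and, for the hanging-chain problem, the length constraint selects C).
Now fit the given data. The endpoints x = ±3 are symmetric at equal height, so the catenary is even about its minimum: a = 0 and y(x) = C cosh(x/C). The lowest point is y(0) = C cosh(0) = C, and we are told y(0) = 11, so C = 11. Therefore
    y(x) = 11 cosh(x/11),
and at the endpoints
    y(±3) = 11 cosh(3/11).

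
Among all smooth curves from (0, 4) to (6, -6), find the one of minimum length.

Arc-length functional: J[y] = ∫ sqrt(1 + (y')^2) dx.
Lagrangian L = sqrt(1 + (y')^2) has no explicit y dependence, so ∂L/∂y = 0 and the Euler-Lagrange equation gives
    d/dx( y' / sqrt(1 + (y')^2) ) = 0  ⇒  y' / sqrt(1 + (y')^2) = const.
Hence y' is constant, so y(x) is affine.
Fitting the endpoints (0, 4) and (6, -6):
    slope m = ((-6) − 4) / (6 − 0) = -5/3,
    intercept c = 4 − m·0 = 4.
Extremal: y(x) = (-5/3) x + 4.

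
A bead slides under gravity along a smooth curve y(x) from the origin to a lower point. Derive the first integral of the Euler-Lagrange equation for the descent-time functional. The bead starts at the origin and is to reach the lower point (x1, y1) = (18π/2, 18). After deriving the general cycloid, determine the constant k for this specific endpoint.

The Lagrangian L = sqrt((1 + y'^2) / y) has no explicit x dependence, so the Beltrami identity applies:
    L − y' ∂L/∂y' = C.
Compute ∂L/∂y' = y' / sqrt(y (1 + y'^2)).
Substitute:
    sqrt((1 + y'^2)/y) − y'·y' / sqrt(y (1 + y'^2))
    = (1 + y'^2) / sqrt(y (1 + y'^2)) − y'^2 / sqrt(y (1 + y'^2))
    = 1 / sqrt(y (1 + y'^2)) = C.
Squaring and rearranging gives the first integral
    y (1 + y'^2) = 1/C^2 =: k   (constant).
Solving this first-order ODE by the substitution
    y = (k/2)(1 − cos θ)
yields the cycloid parameterisation
    x(θ) = (k/2)(θ − sin θ),   y(θ) = (k/2)(1 − cos θ).
The constant k is fixed by the endpoint condition.
Now fit the given lower endpoint (x1, y1) = (18π/2, 18). At the bottom of the first arch (θ = π), the parametric equations give
    y(π) = (k/2)(1 − cos π) = k,
    x(π) = (k/2)(π − sin π) = kπ/2.
Matching y(π) = 18 gives k = 18, consistent with x(π) = 18π/2. Therefore the specific cycloid is
    x(θ) = (18/2)(θ − sin θ),   y(θ) = (18/2)(1 − cos θ).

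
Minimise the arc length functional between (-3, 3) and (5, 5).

Arc-length functional: J[y] = ∫ sqrt(1 + (y')^2) dx.
Lagrangian L = sqrt(1 + (y')^2) has no explicit y dependence, so ∂L/∂y = 0 and the Euler-Lagrange equation gives
    d/dx( y' / sqrt(1 + (y')^2) ) = 0  ⇒  y' / sqrt(1 + (y')^2) = const.
Hence y' is constant, so y(x) is affine.
Fitting the endpoints (-3, 3) and (5, 5):
    slope m = (5 − 3) / (5 − (-3)) = 1/4,
    intercept c = 3 − m·(-3) = 15/4.
Extremal: y(x) = (1/4) x + 15/4.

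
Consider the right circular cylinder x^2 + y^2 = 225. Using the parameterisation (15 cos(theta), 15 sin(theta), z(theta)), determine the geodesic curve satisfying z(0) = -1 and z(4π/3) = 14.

Parameterise the cylinder of radius R = 15 as
    r(θ) = (15 cos θ, 15 sin θ, z(θ)).
The arc-length element is
    ds = sqrt(225 + (dz/dθ)^2) dθ,
so the Lagrangian is L = sqrt(225 + z'^2).
L depends on z' only, not on z or θ, so ∂L/∂z = 0 and
    ∂L/∂z' = z' / sqrt(225 + z'^2).
The Euler-Lagrange equation gives
    d/dθ( z' / sqrt(225 + z'^2) ) = 0,
so z' is constant. Integrating once:
    z(θ) = a θ + b,
a helix on the cylinder (a straight line when the cylinder is unrolled). The constants a, b are determined by the endpoint conditions.
With endpoint conditions z(0) = -1 and z(4π/3) = 14: from z(0) = b we get b = -1, and a·4π/3 + -1 = 14 gives a = 45/(4π), so
    z(θ) = (45/(4π)) θ − 1.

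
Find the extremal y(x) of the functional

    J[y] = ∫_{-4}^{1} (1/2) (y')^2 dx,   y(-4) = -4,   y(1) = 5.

The Lagrangian is L = (1/2) (y')^2.
Compute ∂L/∂y = 0, ∂L/∂y' = y'.
The Euler-Lagrange equation d/dx(∂L/∂y') − ∂L/∂y = 0 reduces to
    y'' = 0.
Its general solution is
    y(x) = A x + B,
with A, B fixed by the endpoint conditions.
Applying the endpoint conditions y(-4) = -4 and y(1) = 5: solve A·-4 + B = -4 and A·1 + B = 5. Subtracting gives A(1 − -4) = 5 − -4, so A = 9/5, and B = -4 − A·-4 = 16/5. Therefore
    y(x) = (9/5) x + 16/5.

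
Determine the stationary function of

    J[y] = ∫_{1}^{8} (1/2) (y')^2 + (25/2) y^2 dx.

The Lagrangian is L = (1/2) (y')^2 + (25/2) y^2.
Compute ∂L/∂y = 25y, ∂L/∂y' = y'.
The Euler-Lagrange equation d/dx(∂L/∂y') − ∂L/∂y = 0 reduces to
    y'' − 25 y = 0.
Its general solution is
    y(x) = A e^(5x) + B e^(−5x),
with A, B fixed by the endpoint conditions.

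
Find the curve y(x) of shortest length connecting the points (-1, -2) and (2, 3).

Arc-length functional: J[y] = ∫ sqrt(1 + (y')^2) dx.
Lagrangian L = sqrt(1 + (y')^2) has no explicit y dependence, so ∂L/∂y = 0 and the Euler-Lagrange equation gives
    d/dx( y' / sqrt(1 + (y')^2) ) = 0  ⇒  y' / sqrt(1 + (y')^2) = const.
Hence y' is constant, so y(x) is affine.
Fitting the endpoints (-1, -2) and (2, 3):
    slope m = (3 − (-2)) / (2 − (-1)) = 5/3,
    intercept c = (-2) − m·(-1) = -1/3.
Extremal: y(x) = (5/3) x - 1/3.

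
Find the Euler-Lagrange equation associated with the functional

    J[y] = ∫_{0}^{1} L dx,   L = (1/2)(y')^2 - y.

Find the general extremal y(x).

The Lagrangian is L = (1/2)(y')^2 - y.
∂L/∂y = -1.
∂L/∂y' = y'.
The Euler-Lagrange equation d/dx(∂L/∂y') − ∂L/∂y = 0 becomes:
    y'' + 1 = 0
General solution: y(x) = -x^2/2 + A x + B, where A and B are arbitrary constants fixed by the endpoint conditions.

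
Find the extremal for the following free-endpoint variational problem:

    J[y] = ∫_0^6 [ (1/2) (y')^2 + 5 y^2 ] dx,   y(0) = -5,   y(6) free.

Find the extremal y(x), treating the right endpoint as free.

The Lagrangian L = (1/2) (y')^2 + 5 y^2 gives
    ∂L/∂y = 10 y,   ∂L/∂y' = y'.
Euler-Lagrange: y'' − 10 y = 0.
With k = sqrt(10), the general solution is
    y(x) = A cosh(sqrt(10) x) + B sinh(sqrt(10) x).
Fixed left endpoint y(0) = -5 ⇒ A = -5.
The right endpoint x = 6 is free, so the natural (transversality) condition is ∂L/∂y' |_{x=6} = 0, i.e. y'(6) = 0.
Compute y'(x) = A k sinh(k x) + B k cosh(k x), so
    y'(6) = A k sinh(k·6) + B k cosh(k·6) = 0
    ⇒ B = −A tanh(k·6) = 5 tanh(sqrt(10)·6).
Therefore the extremal is
    y(x) = −5 cosh(sqrt(10) x) + 5 tanh(sqrt(10)·6) sinh(sqrt(10) x).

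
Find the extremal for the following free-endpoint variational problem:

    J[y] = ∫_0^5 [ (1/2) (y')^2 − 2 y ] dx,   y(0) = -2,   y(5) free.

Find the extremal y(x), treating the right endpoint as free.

The Lagrangian L = (1/2) (y')^2 − 2 y gives
    ∂L/∂y = −2,   ∂L/∂y' = y'.
Euler-Lagrange: d/dx(y') − (−2) = 0, i.e. y'' + 2 = 0, so
    y(x) = −(2/2) x^2 + C1 x + C2.
Fixed left endpoint y(0) = -2 ⇒ C2 = -2.
The right endpoint x = 5 is free, so the natural (transversality) condition is ∂L/∂y' |_{x=5} = 0, i.e. y'(5) = 0.
Compute y'(x) = −2 x + C1, so y'(5) = −10 + C1 = 0 ⇒ C1 = 10.
Therefore the extremal is
    y(x) = −x^2 + 10 x − 2.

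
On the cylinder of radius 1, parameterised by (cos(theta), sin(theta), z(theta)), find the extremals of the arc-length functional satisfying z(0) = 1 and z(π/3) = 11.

Parameterise the cylinder of radius R = 1 as
    r(θ) = (cos θ, sin θ, z(θ)).
The arc-length element is
    ds = sqrt(1 + (dz/dθ)^2) dθ,
so the Lagrangian is L = sqrt(1 + z'^2).
L depends on z' only, not on z or θ, so ∂L/∂z = 0 and
    ∂L/∂z' = z' / sqrt(1 + z'^2).
The Euler-Lagrange equation gives
    d/dθ( z' / sqrt(1 + z'^2) ) = 0,
so z' is constant. Integrating once:
    z(θ) = a θ + b,
a helix on the cylinder (a straight line when the cylinder is unrolled). The constants a, b are determined by the endpoint conditions.
With endpoint conditions z(0) = 1 and z(π/3) = 11: from z(0) = b we get b = 1, and a·π/3 + 1 = 11 gives a = 30/π, so
    z(θ) = (30/π) θ + 1.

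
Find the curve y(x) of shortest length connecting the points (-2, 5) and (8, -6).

Arc-length functional: J[y] = ∫ sqrt(1 + (y')^2) dx.
Lagrangian L = sqrt(1 + (y')^2) has no explicit y dependence, so ∂L/∂y = 0 and the Euler-Lagrange equation gives
    d/dx( y' / sqrt(1 + (y')^2) ) = 0  ⇒  y' / sqrt(1 + (y')^2) = const.
Hence y' is constant, so y(x) is affine.
Fitting the endpoints (-2, 5) and (8, -6):
    slope m = ((-6) − 5) / (8 − (-2)) = -11/10,
    intercept c = 5 − m·(-2) = 14/5.
Extremal: y(x) = (-11/10) x + 14/5.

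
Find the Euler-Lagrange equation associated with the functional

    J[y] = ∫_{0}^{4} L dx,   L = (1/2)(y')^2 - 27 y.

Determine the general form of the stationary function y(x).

The Lagrangian is L = (1/2)(y')^2 - 27 y.
∂L/∂y = -27.
∂L/∂y' = y'.
The Euler-Lagrange equation d/dx(∂L/∂y') − ∂L/∂y = 0 becomes:
    y'' + 27 = 0
General solution: y(x) = -(27/2) x^2 + A x + B, where A and B are arbitrary constants fixed by the endpoint conditions.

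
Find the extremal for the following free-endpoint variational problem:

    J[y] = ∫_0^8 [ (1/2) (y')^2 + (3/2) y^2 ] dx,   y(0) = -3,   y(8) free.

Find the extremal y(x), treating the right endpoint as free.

The Lagrangian L = (1/2) (y')^2 + (3/2) y^2 gives
    ∂L/∂y = 3 y,   ∂L/∂y' = y'.
Euler-Lagrange: y'' − 3 y = 0.
With k = sqrt(3), the general solution is
    y(x) = A cosh(sqrt(3) x) + B sinh(sqrt(3) x).
Fixed left endpoint y(0) = -3 ⇒ A = -3.
The right endpoint x = 8 is free, so the natural (transversality) condition is ∂L/∂y' |_{x=8} = 0, i.e. y'(8) = 0.
Compute y'(x) = A k sinh(k x) + B k cosh(k x), so
    y'(8) = A k sinh(k·8) + B k cosh(k·8) = 0
    ⇒ B = −A tanh(k·8) = 3 tanh(sqrt(3)·8).
Therefore the extremal is
    y(x) = −3 cosh(sqrt(3) x) + 3 tanh(sqrt(3)·8) sinh(sqrt(3) x).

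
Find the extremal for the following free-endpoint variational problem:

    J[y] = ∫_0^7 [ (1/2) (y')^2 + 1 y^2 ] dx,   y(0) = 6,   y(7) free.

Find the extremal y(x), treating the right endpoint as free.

The Lagrangian L = (1/2) (y')^2 + 1 y^2 gives
    ∂L/∂y = 2 y,   ∂L/∂y' = y'.
Euler-Lagrange: y'' − 2 y = 0.
With k = sqrt(2), the general solution is
    y(x) = A cosh(sqrt(2) x) + B sinh(sqrt(2) x).
Fixed left endpoint y(0) = 6 ⇒ A = 6.
The right endpoint x = 7 is free, so the natural (transversality) condition is ∂L/∂y' |_{x=7} = 0, i.e. y'(7) = 0.
Compute y'(x) = A k sinh(k x) + B k cosh(k x), so
    y'(7) = A k sinh(k·7) + B k cosh(k·7) = 0
    ⇒ B = −A tanh(k·7) = − 6 tanh(sqrt(2)·7).
Therefore the extremal is
    y(x) = 6 cosh(sqrt(2) x) − 6 tanh(sqrt(2)·7) sinh(sqrt(2) x).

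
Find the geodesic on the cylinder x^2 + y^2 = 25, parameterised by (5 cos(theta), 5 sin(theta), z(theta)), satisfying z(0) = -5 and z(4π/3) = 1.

Parameterise the cylinder of radius R = 5 as
    r(θ) = (5 cos θ, 5 sin θ, z(θ)).
The arc-length element is
    ds = sqrt(25 + (dz/dθ)^2) dθ,
so the Lagrangian is L = sqrt(25 + z'^2).
L depends on z' only, not on z or θ, so ∂L/∂z = 0 and
    ∂L/∂z' = z' / sqrt(25 + z'^2).
The Euler-Lagrange equation gives
    d/dθ( z' / sqrt(25 + z'^2) ) = 0,
so z' is constant. Integrating once:
    z(θ) = a θ + b,
a helix on the cylinder (a straight line when the cylinder is unrolled). The constants a, b are determined by the endpoint conditions.
With endpoint conditions z(0) = -5 and z(4π/3) = 1: from z(0) = b we get b = -5, and a·4π/3 + -5 = 1 gives a = 9/(2π), so
    z(θ) = (9/(2π)) θ − 5.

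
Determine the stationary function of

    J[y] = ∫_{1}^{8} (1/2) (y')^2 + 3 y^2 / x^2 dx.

The Lagrangian is L = (1/2) (y')^2 + 3 y^2 / x^2.
Compute ∂L/∂y = 6y/x^2, ∂L/∂y' = y'.
The Euler-Lagrange equation d/dx(∂L/∂y') − ∂L/∂y = 0 reduces to
    y'' − 6/x^2 · y = 0  (x > 0).
Its general solution is
    y(x) = A x^3 + B x^(-2),
with A, B fixed by the endpoint conditions.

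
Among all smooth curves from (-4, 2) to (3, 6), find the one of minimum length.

Arc-length functional: J[y] = ∫ sqrt(1 + (y')^2) dx.
Lagrangian L = sqrt(1 + (y')^2) has no explicit y dependence, so ∂L/∂y = 0 and the Euler-Lagrange equation gives
    d/dx( y' / sqrt(1 + (y')^2) ) = 0  ⇒  y' / sqrt(1 + (y')^2) = const.
Hence y' is constant, so y(x) is affine.
Fitting the endpoints (-4, 2) and (3, 6):
    slope m = (6 − 2) / (3 − (-4)) = 4/7,
    intercept c = 2 − m·(-4) = 30/7.
Extremal: y(x) = (4/7) x + 30/7.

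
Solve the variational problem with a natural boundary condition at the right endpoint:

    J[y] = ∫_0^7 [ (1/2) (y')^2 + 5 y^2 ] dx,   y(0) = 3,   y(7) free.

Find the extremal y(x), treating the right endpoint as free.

The Lagrangian L = (1/2) (y')^2 + 5 y^2 gives
    ∂L/∂y = 10 y,   ∂L/∂y' = y'.
Euler-Lagrange: y'' − 10 y = 0.
With k = sqrt(10), the general solution is
    y(x) = A cosh(sqrt(10) x) + B sinh(sqrt(10) x).
Fixed left endpoint y(0) = 3 ⇒ A = 3.
The right endpoint x = 7 is free, so the natural (transversality) condition is ∂L/∂y' |_{x=7} = 0, i.e. y'(7) = 0.
Compute y'(x) = A k sinh(k x) + B k cosh(k x), so
    y'(7) = A k sinh(k·7) + B k cosh(k·7) = 0
    ⇒ B = −A tanh(k·7) = − 3 tanh(sqrt(10)·7).
Therefore the extremal is
    y(x) = 3 cosh(sqrt(10) x) − 3 tanh(sqrt(10)·7) sinh(sqrt(10) x).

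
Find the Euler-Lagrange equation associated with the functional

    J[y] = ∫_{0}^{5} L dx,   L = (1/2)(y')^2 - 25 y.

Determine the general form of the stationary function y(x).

The Lagrangian is L = (1/2)(y')^2 - 25 y.
∂L/∂y = -25.
∂L/∂y' = y'.
The Euler-Lagrange equation d/dx(∂L/∂y') − ∂L/∂y = 0 becomes:
    y'' + 25 = 0
General solution: y(x) = -(25/2) x^2 + A x + B, where A and B are arbitrary constants fixed by the endpoint conditions.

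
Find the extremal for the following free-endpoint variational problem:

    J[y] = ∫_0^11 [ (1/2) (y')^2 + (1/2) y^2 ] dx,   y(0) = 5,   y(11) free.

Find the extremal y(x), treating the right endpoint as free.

The Lagrangian L = (1/2) (y')^2 + (1/2) y^2 gives
    ∂L/∂y = 1 y,   ∂L/∂y' = y'.
Euler-Lagrange: y'' − y = 0.
With k = 1, the general solution is
    y(x) = A cosh(x) + B sinh(x).
Fixed left endpoint y(0) = 5 ⇒ A = 5.
The right endpoint x = 11 is free, so the natural (transversality) condition is ∂L/∂y' |_{x=11} = 0, i.e. y'(11) = 0.
Compute y'(x) = A k sinh(k x) + B k cosh(k x), so
    y'(11) = A k sinh(k·11) + B k cosh(k·11) = 0
    ⇒ B = −A tanh(k·11) = − 5 tanh(1·11).
Therefore the extremal is
    y(x) = 5 cosh(1 x) − 5 tanh(1·11) sinh(1 x).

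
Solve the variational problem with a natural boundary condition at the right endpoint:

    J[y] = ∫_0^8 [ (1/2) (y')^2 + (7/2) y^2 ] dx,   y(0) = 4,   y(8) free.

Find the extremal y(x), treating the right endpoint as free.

The Lagrangian L = (1/2) (y')^2 + (7/2) y^2 gives
    ∂L/∂y = 7 y,   ∂L/∂y' = y'.
Euler-Lagrange: y'' − 7 y = 0.
With k = sqrt(7), the general solution is
    y(x) = A cosh(sqrt(7) x) + B sinh(sqrt(7) x).
Fixed left endpoint y(0) = 4 ⇒ A = 4.
The right endpoint x = 8 is free, so the natural (transversality) condition is ∂L/∂y' |_{x=8} = 0, i.e. y'(8) = 0.
Compute y'(x) = A k sinh(k x) + B k cosh(k x), so
    y'(8) = A k sinh(k·8) + B k cosh(k·8) = 0
    ⇒ B = −A tanh(k·8) = − 4 tanh(sqrt(7)·8).
Therefore the extremal is
    y(x) = 4 cosh(sqrt(7) x) − 4 tanh(sqrt(7)·8) sinh(sqrt(7) x).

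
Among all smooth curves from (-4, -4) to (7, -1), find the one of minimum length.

Arc-length functional: J[y] = ∫ sqrt(1 + (y')^2) dx.
Lagrangian L = sqrt(1 + (y')^2) has no explicit y dependence, so ∂L/∂y = 0 and the Euler-Lagrange equation gives
    d/dx( y' / sqrt(1 + (y')^2) ) = 0  ⇒  y' / sqrt(1 + (y')^2) = const.
Hence y' is constant, so y(x) is affine.
Fitting the endpoints (-4, -4) and (7, -1):
    slope m = ((-1) − (-4)) / (7 − (-4)) = 3/11,
    intercept c = (-4) − m·(-4) = -32/11.
Extremal: y(x) = (3/11) x - 32/11.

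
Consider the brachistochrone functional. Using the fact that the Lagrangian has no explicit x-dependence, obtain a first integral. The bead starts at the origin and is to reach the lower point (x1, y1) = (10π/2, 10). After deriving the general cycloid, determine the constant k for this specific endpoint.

The Lagrangian L = sqrt((1 + y'^2) / y) has no explicit x dependence, so the Beltrami identity applies:
    L − y' ∂L/∂y' = C.
Compute ∂L/∂y' = y' / sqrt(y (1 + y'^2)).
Substitute:
    sqrt((1 + y'^2)/y) − y'·y' / sqrt(y (1 + y'^2))
    = (1 + y'^2) / sqrt(y (1 + y'^2)) − y'^2 / sqrt(y (1 + y'^2))
    = 1 / sqrt(y (1 + y'^2)) = C.
Squaring and rearranging gives the first integral
    y (1 + y'^2) = 1/C^2 =: k   (constant).
Solving this first-order ODE by the substitution
    y = (k/2)(1 − cos θ)
yields the cycloid parameterisation
    x(θ) = (k/2)(θ − sin θ),   y(θ) = (k/2)(1 − cos θ).
The constant k is fixed by the endpoint condition.
Now fit the given lower endpoint (x1, y1) = (10π/2, 10). At the bottom of the first arch (θ = π), the parametric equations give
    y(π) = (k/2)(1 − cos π) = k,
    x(π) = (k/2)(π − sin π) = kπ/2.
Matching y(π) = 10 gives k = 10, consistent with x(π) = 10π/2. Therefore the specific cycloid is
    x(θ) = (10/2)(θ − sin θ),   y(θ) = (10/2)(1 − cos θ).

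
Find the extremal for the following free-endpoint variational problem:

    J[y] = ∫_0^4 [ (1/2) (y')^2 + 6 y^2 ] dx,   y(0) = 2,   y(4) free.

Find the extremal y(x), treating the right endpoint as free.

The Lagrangian L = (1/2) (y')^2 + 6 y^2 gives
    ∂L/∂y = 12 y,   ∂L/∂y' = y'.
Euler-Lagrange: y'' − 12 y = 0.
With k = sqrt(12), the general solution is
    y(x) = A cosh(sqrt(12) x) + B sinh(sqrt(12) x).
Fixed left endpoint y(0) = 2 ⇒ A = 2.
The right endpoint x = 4 is free, so the natural (transversality) condition is ∂L/∂y' |_{x=4} = 0, i.e. y'(4) = 0.
Compute y'(x) = A k sinh(k x) + B k cosh(k x), so
    y'(4) = A k sinh(k·4) + B k cosh(k·4) = 0
    ⇒ B = −A tanh(k·4) = − 2 tanh(sqrt(12)·4).
Therefore the extremal is
    y(x) = 2 cosh(sqrt(12) x) − 2 tanh(sqrt(12)·4) sinh(sqrt(12) x).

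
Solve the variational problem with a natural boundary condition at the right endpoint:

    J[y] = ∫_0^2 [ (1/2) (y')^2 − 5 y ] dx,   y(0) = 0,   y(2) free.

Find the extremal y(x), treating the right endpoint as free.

The Lagrangian L = (1/2) (y')^2 − 5 y gives
    ∂L/∂y = −5,   ∂L/∂y' = y'.
Euler-Lagrange: d/dx(y') − (−5) = 0, i.e. y'' + 5 = 0, so
    y(x) = −(5/2) x^2 + C1 x + C2.
Fixed left endpoint y(0) = 0 ⇒ C2 = 0.
The right endpoint x = 2 is free, so the natural (transversality) condition is ∂L/∂y' |_{x=2} = 0, i.e. y'(2) = 0.
Compute y'(x) = −5 x + C1, so y'(2) = −10 + C1 = 0 ⇒ C1 = 10.
Therefore the extremal is
    y(x) = −(5/2) x^2 + 10 x.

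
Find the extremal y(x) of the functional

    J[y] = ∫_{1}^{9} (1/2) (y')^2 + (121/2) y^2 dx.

The Lagrangian is L = (1/2) (y')^2 + (121/2) y^2.
Compute ∂L/∂y = 121y, ∂L/∂y' = y'.
The Euler-Lagrange equation d/dx(∂L/∂y') − ∂L/∂y = 0 reduces to
    y'' − 121 y = 0.
Its general solution is
    y(x) = A e^(11x) + B e^(−11x),
with A, B fixed by the endpoint conditions.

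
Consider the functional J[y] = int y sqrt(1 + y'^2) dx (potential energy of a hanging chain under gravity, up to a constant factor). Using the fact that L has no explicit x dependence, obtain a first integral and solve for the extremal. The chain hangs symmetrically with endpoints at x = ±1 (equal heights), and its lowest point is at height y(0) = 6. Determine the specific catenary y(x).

The Lagrangian L(y, y') = y sqrt(1 + y'^2) has no explicit x dependence, so the Beltrami identity applies:
    L − y' ∂L/∂y' = C.
Compute ∂L/∂y' = y · y' / sqrt(1 + y'^2). Then
    L − y' ∂L/∂y'
    = y sqrt(1 + y'^2) − y · y'^2 / sqrt(1 + y'^2)
    = y (1 + y'^2 − y'^2) / sqrt(1 + y'^2)
    = y / sqrt(1 + y'^2) = C.
Squaring gives y^2 = C^2 (1 + y'^2), i.e.
    y'^2 = y^2 / C^2 − 1.
Separating variables,
    dy / sqrt(y^2 − C^2) = dx / C,
and integrating gives arccosh(y / C) = (x − a)/C, so
    y(x) = C cosh((x − a)/C),
the catenary. The constants C and a are fixed by the two endpoint conditions (and, for the hanging-chain problem, the length constraint selects C).
Now fit the given data. The endpoints x = ±1 are symmetric at equal height, so the catenary is even about its minimum: a = 0 and y(x) = C cosh(x/C). The lowest point is y(0) = C cosh(0) = C, and we are told y(0) = 6, so C = 6. Therefore
    y(x) = 6 cosh(x/6),
and at the endpoints
    y(±1) = 6 cosh(1/6).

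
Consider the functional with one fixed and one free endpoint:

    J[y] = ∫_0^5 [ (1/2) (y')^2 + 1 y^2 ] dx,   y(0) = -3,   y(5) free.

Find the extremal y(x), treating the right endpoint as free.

The Lagrangian L = (1/2) (y')^2 + 1 y^2 gives
    ∂L/∂y = 2 y,   ∂L/∂y' = y'.
Euler-Lagrange: y'' − 2 y = 0.
With k = sqrt(2), the general solution is
    y(x) = A cosh(sqrt(2) x) + B sinh(sqrt(2) x).
Fixed left endpoint y(0) = -3 ⇒ A = -3.
The right endpoint x = 5 is free, so the natural (transversality) condition is ∂L/∂y' |_{x=5} = 0, i.e. y'(5) = 0.
Compute y'(x) = A k sinh(k x) + B k cosh(k x), so
    y'(5) = A k sinh(k·5) + B k cosh(k·5) = 0
    ⇒ B = −A tanh(k·5) = 3 tanh(sqrt(2)·5).
Therefore the extremal is
    y(x) = −3 cosh(sqrt(2) x) + 3 tanh(sqrt(2)·5) sinh(sqrt(2) x).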